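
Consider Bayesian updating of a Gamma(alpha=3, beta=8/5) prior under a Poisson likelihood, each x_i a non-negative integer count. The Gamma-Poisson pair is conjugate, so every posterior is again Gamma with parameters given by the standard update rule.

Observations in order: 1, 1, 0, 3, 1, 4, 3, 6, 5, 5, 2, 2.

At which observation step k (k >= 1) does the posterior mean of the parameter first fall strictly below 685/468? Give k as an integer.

k = 2

obs 1: x=1 → posterior Gamma(4, 13/5)
obs 2: x=1 → posterior Gamma(5, 18/5)
obs 3: x=0 → posterior Gamma(5, 23/5)
obs 4: x=3 → posterior Gamma(8, 28/5)
obs 5: x=1 → posterior Gamma(9, 33/5)
obs 6: x=4 → posterior Gamma(13, 38/5)
obs 7: x=3 → posterior Gamma(16, 43/5)
obs 8: x=6 → posterior Gamma(22, 48/5)
obs 9: x=5 → posterior Gamma(27, 53/5)
obs 10: x=5 → posterior Gamma(32, 58/5)
obs 11: x=2 → posterior Gamma(34, 63/5)
obs 12: x=2 → posterior Gamma(36, 68/5)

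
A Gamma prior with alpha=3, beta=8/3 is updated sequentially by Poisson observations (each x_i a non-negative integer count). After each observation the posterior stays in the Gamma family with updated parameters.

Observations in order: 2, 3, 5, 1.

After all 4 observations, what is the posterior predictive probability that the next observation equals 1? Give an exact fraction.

68812800000000000000/266635235464391245607

obs 1: x=2 → posterior Gamma(5, 11/3)
obs 2: x=3 → posterior Gamma(8, 14/3)
obs 3: x=5 → posterior Gamma(13, 17/3)
obs 4: x=1 → posterior Gamma(14, 20/3)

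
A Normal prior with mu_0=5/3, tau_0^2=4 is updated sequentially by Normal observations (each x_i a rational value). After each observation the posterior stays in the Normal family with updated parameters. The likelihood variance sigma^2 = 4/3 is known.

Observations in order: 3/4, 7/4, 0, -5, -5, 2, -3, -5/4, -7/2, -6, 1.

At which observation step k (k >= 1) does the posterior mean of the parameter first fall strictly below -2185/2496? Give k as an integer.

k = 5

obs 1: x=3/4 → posterior Normal(47/48, 1)
obs 2: x=7/4 → posterior Normal(55/42, 4/7)
obs 3: x=0 → posterior Normal(11/12, 2/5)
obs 4: x=-5 → posterior Normal(-35/78, 4/13)
obs 5: x=-5 → posterior Normal(-125/96, 1/4)
obs 6: x=2 → posterior Normal(-89/114, 4/19)
obs 7: x=-3 → posterior Normal(-13/12, 2/11)
obs 8: x=-5/4 → posterior Normal(-331/300, 4/25)
obs 9: x=-7/2 → posterior Normal(-457/336, 1/7)
obs 10: x=-6 → posterior Normal(-673/372, 4/31)
obs 11: x=1 → posterior Normal(-637/408, 2/17)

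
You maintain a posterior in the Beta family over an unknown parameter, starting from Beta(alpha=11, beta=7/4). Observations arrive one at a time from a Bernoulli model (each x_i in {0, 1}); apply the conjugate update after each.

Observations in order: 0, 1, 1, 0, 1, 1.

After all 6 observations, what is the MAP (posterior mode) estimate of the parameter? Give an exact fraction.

56/67

obs 1: x=0 → posterior Beta(11, 11/4)
obs 2: x=1 → posterior Beta(12, 11/4)
obs 3: x=1 → posterior Beta(13, 11/4)
obs 4: x=0 → posterior Beta(13, 15/4)
obs 5: x=1 → posterior Beta(14, 15/4)
obs 6: x=1 → posterior Beta(15, 15/4)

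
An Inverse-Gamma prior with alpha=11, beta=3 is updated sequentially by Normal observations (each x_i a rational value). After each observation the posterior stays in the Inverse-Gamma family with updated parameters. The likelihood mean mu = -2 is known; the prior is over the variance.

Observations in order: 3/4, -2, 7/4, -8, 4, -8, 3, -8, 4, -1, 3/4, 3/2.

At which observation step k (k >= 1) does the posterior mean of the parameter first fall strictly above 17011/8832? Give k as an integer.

k = 4

obs 1: x=3/4 → posterior Inverse-Gamma(23/2, 217/32)
obs 2: x=-2 → posterior Inverse-Gamma(12, 217/32)
obs 3: x=7/4 → posterior Inverse-Gamma(25/2, 221/16)
obs 4: x=-8 → posterior Inverse-Gamma(13, 509/16)
obs 5: x=4 → posterior Inverse-Gamma(27/2, 797/16)
obs 6: x=-8 → posterior Inverse-Gamma(14, 1085/16)
obs 7: x=3 → posterior Inverse-Gamma(29/2, 1285/16)
obs 8: x=-8 → posterior Inverse-Gamma(15, 1573/16)
obs 9: x=4 → posterior Inverse-Gamma(31/2, 1861/16)
obs 10: x=-1 → posterior Inverse-Gamma(16, 1869/16)
obs 11: x=3/4 → posterior Inverse-Gamma(33/2, 3859/32)
obs 12: x=3/2 → posterior Inverse-Gamma(17, 4055/32)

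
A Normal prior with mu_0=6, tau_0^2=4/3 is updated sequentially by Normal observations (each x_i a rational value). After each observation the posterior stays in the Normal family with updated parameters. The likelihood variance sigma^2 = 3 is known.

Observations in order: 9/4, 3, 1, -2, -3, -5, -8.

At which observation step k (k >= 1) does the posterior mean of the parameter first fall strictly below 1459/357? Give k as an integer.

k = 3

obs 1: x=9/4 → posterior Normal(63/13, 12/13)
obs 2: x=3 → posterior Normal(75/17, 12/17)
obs 3: x=1 → posterior Normal(79/21, 4/7)
obs 4: x=-2 → posterior Normal(71/25, 12/25)
obs 5: x=-3 → posterior Normal(59/29, 12/29)
obs 6: x=-5 → posterior Normal(13/11, 4/11)
obs 7: x=-8 → posterior Normal(7/37, 12/37)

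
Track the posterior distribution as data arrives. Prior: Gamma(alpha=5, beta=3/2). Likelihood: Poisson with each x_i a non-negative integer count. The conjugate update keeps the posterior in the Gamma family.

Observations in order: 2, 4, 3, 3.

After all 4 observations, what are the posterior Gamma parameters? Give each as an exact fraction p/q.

alpha=17, beta=11/2

obs 1: x=2 → posterior Gamma(7, 5/2)
obs 2: x=4 → posterior Gamma(11, 7/2)
obs 3: x=3 → posterior Gamma(14, 9/2)
obs 4: x=3 → posterior Gamma(17, 11/2)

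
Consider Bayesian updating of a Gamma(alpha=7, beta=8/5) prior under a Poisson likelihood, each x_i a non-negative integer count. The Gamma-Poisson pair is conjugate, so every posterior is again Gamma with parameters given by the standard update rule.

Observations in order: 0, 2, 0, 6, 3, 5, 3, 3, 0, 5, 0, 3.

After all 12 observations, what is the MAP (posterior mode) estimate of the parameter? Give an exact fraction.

obs 1: x=0 → posterior Gamma(7, 13/5)
obs 2: x=2 → posterior Gamma(9, 18/5)
obs 3: x=0 → posterior Gamma(9, 23/5)
obs 4: x=6 → posterior Gamma(15, 28/5)
obs 5: x=3 → posterior Gamma(18, 33/5)
obs 6: x=5 → posterior Gamma(23, 38/5)
obs 7: x=3 → posterior Gamma(26, 43/5)
obs 8: x=3 → posterior Gamma(29, 48/5)
obs 9: x=0 → posterior Gamma(29, 53/5)
obs 10: x=5 → posterior Gamma(34, 58/5)
obs 11: x=0 → posterior Gamma(34, 63/5)
obs 12: x=3 → posterior Gamma(37, 68/5)

45/17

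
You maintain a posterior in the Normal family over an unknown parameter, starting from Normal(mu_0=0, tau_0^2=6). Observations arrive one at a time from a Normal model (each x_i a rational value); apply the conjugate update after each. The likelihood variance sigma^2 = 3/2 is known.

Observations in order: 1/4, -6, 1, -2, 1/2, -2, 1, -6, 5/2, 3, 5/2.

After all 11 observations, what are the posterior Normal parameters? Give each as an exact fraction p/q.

obs 1: x=1/4 → posterior Normal(1/5, 6/5)
obs 2: x=-6 → posterior Normal(-23/9, 2/3)
obs 3: x=1 → posterior Normal(-19/13, 6/13)
obs 4: x=-2 → posterior Normal(-27/17, 6/17)
obs 5: x=1/2 → posterior Normal(-25/21, 2/7)
obs 6: x=-2 → posterior Normal(-33/25, 6/25)
obs 7: x=1 → posterior Normal(-1, 6/29)
obs 8: x=-6 → posterior Normal(-53/33, 2/11)
obs 9: x=5/2 → posterior Normal(-43/37, 6/37)
obs 10: x=3 → posterior Normal(-31/41, 6/41)
obs 11: x=5/2 → posterior Normal(-7/15, 2/15)

mu_0=-7/15, tau_0^2=2/15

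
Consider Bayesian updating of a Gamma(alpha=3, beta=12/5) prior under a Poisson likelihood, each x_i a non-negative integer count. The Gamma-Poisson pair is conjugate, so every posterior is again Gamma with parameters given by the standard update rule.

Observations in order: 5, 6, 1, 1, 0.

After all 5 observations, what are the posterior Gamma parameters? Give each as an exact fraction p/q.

alpha=16, beta=37/5

obs 1: x=5 → posterior Gamma(8, 17/5)
obs 2: x=6 → posterior Gamma(14, 22/5)
obs 3: x=1 → posterior Gamma(15, 27/5)
obs 4: x=1 → posterior Gamma(16, 32/5)
obs 5: x=0 → posterior Gamma(16, 37/5)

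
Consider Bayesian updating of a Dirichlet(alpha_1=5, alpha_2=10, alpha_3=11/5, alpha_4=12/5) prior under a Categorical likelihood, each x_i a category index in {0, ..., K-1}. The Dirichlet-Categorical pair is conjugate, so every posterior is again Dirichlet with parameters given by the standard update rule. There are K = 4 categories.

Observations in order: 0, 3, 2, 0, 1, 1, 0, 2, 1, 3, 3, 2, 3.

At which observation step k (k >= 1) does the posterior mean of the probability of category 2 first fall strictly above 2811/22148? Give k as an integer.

k = 3

obs 1: x=0 → posterior Dirichlet(6, 10, 11/5, 12/5)
obs 2: x=3 → posterior Dirichlet(6, 10, 11/5, 17/5)
obs 3: x=2 → posterior Dirichlet(6, 10, 16/5, 17/5)
obs 4: x=0 → posterior Dirichlet(7, 10, 16/5, 17/5)
obs 5: x=1 → posterior Dirichlet(7, 11, 16/5, 17/5)
obs 6: x=1 → posterior Dirichlet(7, 12, 16/5, 17/5)
obs 7: x=0 → posterior Dirichlet(8, 12, 16/5, 17/5)
obs 8: x=2 → posterior Dirichlet(8, 12, 21/5, 17/5)
obs 9: x=1 → posterior Dirichlet(8, 13, 21/5, 17/5)
obs 10: x=3 → posterior Dirichlet(8, 13, 21/5, 22/5)
obs 11: x=3 → posterior Dirichlet(8, 13, 21/5, 27/5)
obs 12: x=2 → posterior Dirichlet(8, 13, 26/5, 27/5)
obs 13: x=3 → posterior Dirichlet(8, 13, 26/5, 32/5)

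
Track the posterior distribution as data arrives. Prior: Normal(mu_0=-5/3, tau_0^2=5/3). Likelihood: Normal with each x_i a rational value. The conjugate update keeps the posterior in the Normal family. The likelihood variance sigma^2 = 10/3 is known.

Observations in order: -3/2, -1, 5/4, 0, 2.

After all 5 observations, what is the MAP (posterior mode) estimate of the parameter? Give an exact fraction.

obs 1: x=-3/2 → posterior Normal(-29/18, 10/9)
obs 2: x=-1 → posterior Normal(-35/24, 5/6)
obs 3: x=5/4 → posterior Normal(-11/12, 2/3)
obs 4: x=0 → posterior Normal(-55/72, 5/9)
obs 5: x=2 → posterior Normal(-31/84, 10/21)

-31/84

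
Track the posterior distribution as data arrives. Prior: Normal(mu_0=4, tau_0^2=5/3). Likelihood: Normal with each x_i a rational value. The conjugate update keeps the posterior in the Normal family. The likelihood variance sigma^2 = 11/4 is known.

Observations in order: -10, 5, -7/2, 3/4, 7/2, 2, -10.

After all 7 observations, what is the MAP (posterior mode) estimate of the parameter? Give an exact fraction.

obs 1: x=-10 → posterior Normal(-68/53, 55/53)
obs 2: x=5 → posterior Normal(32/73, 55/73)
obs 3: x=-7/2 → posterior Normal(-38/93, 55/93)
obs 4: x=3/4 → posterior Normal(-23/113, 55/113)
obs 5: x=7/2 → posterior Normal(47/133, 55/133)
obs 6: x=2 → posterior Normal(29/51, 55/153)
obs 7: x=-10 → posterior Normal(-113/173, 55/173)

-113/173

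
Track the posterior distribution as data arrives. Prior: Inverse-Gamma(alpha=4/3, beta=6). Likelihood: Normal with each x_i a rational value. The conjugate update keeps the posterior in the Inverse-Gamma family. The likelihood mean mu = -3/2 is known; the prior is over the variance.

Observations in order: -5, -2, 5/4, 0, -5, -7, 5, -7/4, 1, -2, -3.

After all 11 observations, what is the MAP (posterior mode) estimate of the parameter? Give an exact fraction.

obs 1: x=-5 → posterior Inverse-Gamma(11/6, 97/8)
obs 2: x=-2 → posterior Inverse-Gamma(7/3, 49/4)
obs 3: x=5/4 → posterior Inverse-Gamma(17/6, 513/32)
obs 4: x=0 → posterior Inverse-Gamma(10/3, 549/32)
obs 5: x=-5 → posterior Inverse-Gamma(23/6, 745/32)
obs 6: x=-7 → posterior Inverse-Gamma(13/3, 1229/32)
obs 7: x=5 → posterior Inverse-Gamma(29/6, 1905/32)
obs 8: x=-7/4 → posterior Inverse-Gamma(16/3, 953/16)
obs 9: x=1 → posterior Inverse-Gamma(35/6, 1003/16)
obs 10: x=-2 → posterior Inverse-Gamma(19/3, 1005/16)
obs 11: x=-3 → posterior Inverse-Gamma(41/6, 1023/16)

3069/376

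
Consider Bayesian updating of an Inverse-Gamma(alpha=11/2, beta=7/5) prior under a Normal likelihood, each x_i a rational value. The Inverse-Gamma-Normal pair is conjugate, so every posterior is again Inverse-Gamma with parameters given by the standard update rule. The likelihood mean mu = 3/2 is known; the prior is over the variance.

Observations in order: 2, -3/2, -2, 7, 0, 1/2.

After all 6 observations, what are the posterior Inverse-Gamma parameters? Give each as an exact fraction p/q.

alpha=17/2, beta=289/10

obs 1: x=2 → posterior Inverse-Gamma(6, 61/40)
obs 2: x=-3/2 → posterior Inverse-Gamma(13/2, 241/40)
obs 3: x=-2 → posterior Inverse-Gamma(7, 243/20)
obs 4: x=7 → posterior Inverse-Gamma(15/2, 1091/40)
obs 5: x=0 → posterior Inverse-Gamma(8, 142/5)
obs 6: x=1/2 → posterior Inverse-Gamma(17/2, 289/10)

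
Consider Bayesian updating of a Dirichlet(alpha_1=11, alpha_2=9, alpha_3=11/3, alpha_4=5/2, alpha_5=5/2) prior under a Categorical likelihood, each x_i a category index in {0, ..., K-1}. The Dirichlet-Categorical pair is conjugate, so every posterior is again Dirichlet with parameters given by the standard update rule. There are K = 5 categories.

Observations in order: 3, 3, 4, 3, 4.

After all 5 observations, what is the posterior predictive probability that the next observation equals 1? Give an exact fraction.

obs 1: x=3 → posterior Dirichlet(11, 9, 11/3, 7/2, 5/2)
obs 2: x=3 → posterior Dirichlet(11, 9, 11/3, 9/2, 5/2)
obs 3: x=4 → posterior Dirichlet(11, 9, 11/3, 9/2, 7/2)
obs 4: x=3 → posterior Dirichlet(11, 9, 11/3, 11/2, 7/2)
obs 5: x=4 → posterior Dirichlet(11, 9, 11/3, 11/2, 9/2)

27/101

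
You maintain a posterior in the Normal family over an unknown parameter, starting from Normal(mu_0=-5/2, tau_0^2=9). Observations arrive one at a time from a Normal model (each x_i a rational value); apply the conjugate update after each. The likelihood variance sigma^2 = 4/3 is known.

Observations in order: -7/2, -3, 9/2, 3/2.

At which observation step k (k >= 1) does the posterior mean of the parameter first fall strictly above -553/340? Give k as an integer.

obs 1: x=-7/2 → posterior Normal(-209/62, 36/31)
obs 2: x=-3 → posterior Normal(-371/116, 18/29)
obs 3: x=9/2 → posterior Normal(-64/85, 36/85)
obs 4: x=3/2 → posterior Normal(-47/224, 9/28)

k = 3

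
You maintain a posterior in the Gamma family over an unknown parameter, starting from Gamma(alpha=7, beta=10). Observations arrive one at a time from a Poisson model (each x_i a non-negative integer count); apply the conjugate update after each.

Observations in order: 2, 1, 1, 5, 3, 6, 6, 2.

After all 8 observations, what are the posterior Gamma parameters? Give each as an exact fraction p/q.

alpha=33, beta=18

obs 1: x=2 → posterior Gamma(9, 11)
obs 2: x=1 → posterior Gamma(10, 12)
obs 3: x=1 → posterior Gamma(11, 13)
obs 4: x=5 → posterior Gamma(16, 14)
obs 5: x=3 → posterior Gamma(19, 15)
obs 6: x=6 → posterior Gamma(25, 16)
obs 7: x=6 → posterior Gamma(31, 17)
obs 8: x=2 → posterior Gamma(33, 18)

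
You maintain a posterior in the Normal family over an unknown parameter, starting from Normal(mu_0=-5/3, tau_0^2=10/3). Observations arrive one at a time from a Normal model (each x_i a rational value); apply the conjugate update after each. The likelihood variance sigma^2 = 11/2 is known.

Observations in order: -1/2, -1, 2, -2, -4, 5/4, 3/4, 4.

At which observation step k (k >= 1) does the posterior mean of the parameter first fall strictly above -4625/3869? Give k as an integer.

k = 2

obs 1: x=-1/2 → posterior Normal(-65/53, 110/53)
obs 2: x=-1 → posterior Normal(-85/73, 110/73)
obs 3: x=2 → posterior Normal(-15/31, 110/93)
obs 4: x=-2 → posterior Normal(-85/113, 110/113)
obs 5: x=-4 → posterior Normal(-165/133, 110/133)
obs 6: x=5/4 → posterior Normal(-140/153, 110/153)
obs 7: x=3/4 → posterior Normal(-125/173, 110/173)
obs 8: x=4 → posterior Normal(-45/193, 110/193)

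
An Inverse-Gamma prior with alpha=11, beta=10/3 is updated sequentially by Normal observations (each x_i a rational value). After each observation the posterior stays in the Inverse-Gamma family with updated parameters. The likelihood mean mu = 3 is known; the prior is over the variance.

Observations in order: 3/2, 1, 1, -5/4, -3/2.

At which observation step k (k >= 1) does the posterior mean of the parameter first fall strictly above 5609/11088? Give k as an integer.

obs 1: x=3/2 → posterior Inverse-Gamma(23/2, 107/24)
obs 2: x=1 → posterior Inverse-Gamma(12, 155/24)
obs 3: x=1 → posterior Inverse-Gamma(25/2, 203/24)
obs 4: x=-5/4 → posterior Inverse-Gamma(13, 1679/96)
obs 5: x=-3/2 → posterior Inverse-Gamma(27/2, 2651/96)

k = 2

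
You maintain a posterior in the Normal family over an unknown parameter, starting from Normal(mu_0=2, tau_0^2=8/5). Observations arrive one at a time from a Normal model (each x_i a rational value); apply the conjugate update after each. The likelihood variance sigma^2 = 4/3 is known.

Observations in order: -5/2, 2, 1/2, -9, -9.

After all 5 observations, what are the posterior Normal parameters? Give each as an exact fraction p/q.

mu_0=-14/5, tau_0^2=8/35

obs 1: x=-5/2 → posterior Normal(-5/11, 8/11)
obs 2: x=2 → posterior Normal(7/17, 8/17)
obs 3: x=1/2 → posterior Normal(10/23, 8/23)
obs 4: x=-9 → posterior Normal(-44/29, 8/29)
obs 5: x=-9 → posterior Normal(-14/5, 8/35)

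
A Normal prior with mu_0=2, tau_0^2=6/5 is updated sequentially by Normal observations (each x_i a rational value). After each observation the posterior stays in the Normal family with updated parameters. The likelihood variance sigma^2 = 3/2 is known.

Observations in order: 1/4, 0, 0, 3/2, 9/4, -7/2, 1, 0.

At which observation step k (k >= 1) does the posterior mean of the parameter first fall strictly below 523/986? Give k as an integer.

obs 1: x=1/4 → posterior Normal(11/9, 2/3)
obs 2: x=0 → posterior Normal(11/13, 6/13)
obs 3: x=0 → posterior Normal(11/17, 6/17)
obs 4: x=3/2 → posterior Normal(17/21, 2/7)
obs 5: x=9/4 → posterior Normal(26/25, 6/25)
obs 6: x=-7/2 → posterior Normal(12/29, 6/29)
obs 7: x=1 → posterior Normal(16/33, 2/11)
obs 8: x=0 → posterior Normal(16/37, 6/37)

k = 6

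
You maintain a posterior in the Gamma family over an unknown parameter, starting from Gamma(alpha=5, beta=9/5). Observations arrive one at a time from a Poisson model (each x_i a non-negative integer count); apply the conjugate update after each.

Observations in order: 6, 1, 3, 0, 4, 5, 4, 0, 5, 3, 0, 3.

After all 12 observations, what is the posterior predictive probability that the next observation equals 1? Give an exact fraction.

101192692149609283403223145304031854536494058704951890982657496187200571655/587853068162783971124313004275052203588465974602693559363044437899006181376

obs 1: x=6 → posterior Gamma(11, 14/5)
obs 2: x=1 → posterior Gamma(12, 19/5)
obs 3: x=3 → posterior Gamma(15, 24/5)
obs 4: x=0 → posterior Gamma(15, 29/5)
obs 5: x=4 → posterior Gamma(19, 34/5)
obs 6: x=5 → posterior Gamma(24, 39/5)
obs 7: x=4 → posterior Gamma(28, 44/5)
obs 8: x=0 → posterior Gamma(28, 49/5)
obs 9: x=5 → posterior Gamma(33, 54/5)
obs 10: x=3 → posterior Gamma(36, 59/5)
obs 11: x=0 → posterior Gamma(36, 64/5)
obs 12: x=3 → posterior Gamma(39, 69/5)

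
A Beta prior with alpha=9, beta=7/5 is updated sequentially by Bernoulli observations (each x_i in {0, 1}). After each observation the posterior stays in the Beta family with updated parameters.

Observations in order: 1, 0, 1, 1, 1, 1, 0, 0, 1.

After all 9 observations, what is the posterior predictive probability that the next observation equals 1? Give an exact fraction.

75/97

obs 1: x=1 → posterior Beta(10, 7/5)
obs 2: x=0 → posterior Beta(10, 12/5)
obs 3: x=1 → posterior Beta(11, 12/5)
obs 4: x=1 → posterior Beta(12, 12/5)
obs 5: x=1 → posterior Beta(13, 12/5)
obs 6: x=1 → posterior Beta(14, 12/5)
obs 7: x=0 → posterior Beta(14, 17/5)
obs 8: x=0 → posterior Beta(14, 22/5)
obs 9: x=1 → posterior Beta(15, 22/5)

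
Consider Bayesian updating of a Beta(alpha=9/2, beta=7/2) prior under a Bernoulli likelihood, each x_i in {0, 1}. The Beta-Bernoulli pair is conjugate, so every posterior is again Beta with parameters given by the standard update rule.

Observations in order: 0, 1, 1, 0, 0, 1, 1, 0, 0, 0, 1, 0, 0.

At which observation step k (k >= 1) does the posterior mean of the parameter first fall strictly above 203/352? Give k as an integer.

k = 3

obs 1: x=0 → posterior Beta(9/2, 9/2)
obs 2: x=1 → posterior Beta(11/2, 9/2)
obs 3: x=1 → posterior Beta(13/2, 9/2)
obs 4: x=0 → posterior Beta(13/2, 11/2)
obs 5: x=0 → posterior Beta(13/2, 13/2)
obs 6: x=1 → posterior Beta(15/2, 13/2)
obs 7: x=1 → posterior Beta(17/2, 13/2)
obs 8: x=0 → posterior Beta(17/2, 15/2)
obs 9: x=0 → posterior Beta(17/2, 17/2)
obs 10: x=0 → posterior Beta(17/2, 19/2)
obs 11: x=1 → posterior Beta(19/2, 19/2)
obs 12: x=0 → posterior Beta(19/2, 21/2)
obs 13: x=0 → posterior Beta(19/2, 23/2)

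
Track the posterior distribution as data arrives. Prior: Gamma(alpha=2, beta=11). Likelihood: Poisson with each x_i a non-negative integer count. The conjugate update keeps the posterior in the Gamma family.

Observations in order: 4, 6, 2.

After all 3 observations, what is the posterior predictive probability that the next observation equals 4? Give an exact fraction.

5289315248965615616/295578376007080078125

obs 1: x=4 → posterior Gamma(6, 12)
obs 2: x=6 → posterior Gamma(12, 13)
obs 3: x=2 → posterior Gamma(14, 14)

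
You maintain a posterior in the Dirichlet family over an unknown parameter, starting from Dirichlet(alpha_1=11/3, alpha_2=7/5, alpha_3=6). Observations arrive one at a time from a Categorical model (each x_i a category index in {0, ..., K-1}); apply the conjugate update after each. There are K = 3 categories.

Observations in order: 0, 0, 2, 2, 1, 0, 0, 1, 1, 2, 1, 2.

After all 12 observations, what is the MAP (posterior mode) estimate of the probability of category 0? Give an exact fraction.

obs 1: x=0 → posterior Dirichlet(14/3, 7/5, 6)
obs 2: x=0 → posterior Dirichlet(17/3, 7/5, 6)
obs 3: x=2 → posterior Dirichlet(17/3, 7/5, 7)
obs 4: x=2 → posterior Dirichlet(17/3, 7/5, 8)
obs 5: x=1 → posterior Dirichlet(17/3, 12/5, 8)
obs 6: x=0 → posterior Dirichlet(20/3, 12/5, 8)
obs 7: x=0 → posterior Dirichlet(23/3, 12/5, 8)
obs 8: x=1 → posterior Dirichlet(23/3, 17/5, 8)
obs 9: x=1 → posterior Dirichlet(23/3, 22/5, 8)
obs 10: x=2 → posterior Dirichlet(23/3, 22/5, 9)
obs 11: x=1 → posterior Dirichlet(23/3, 27/5, 9)
obs 12: x=2 → posterior Dirichlet(23/3, 27/5, 10)

100/301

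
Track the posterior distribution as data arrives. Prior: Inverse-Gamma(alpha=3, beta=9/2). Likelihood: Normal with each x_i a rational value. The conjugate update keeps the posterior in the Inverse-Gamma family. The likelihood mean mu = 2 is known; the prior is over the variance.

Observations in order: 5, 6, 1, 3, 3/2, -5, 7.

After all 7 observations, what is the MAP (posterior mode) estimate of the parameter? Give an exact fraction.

obs 1: x=5 → posterior Inverse-Gamma(7/2, 9)
obs 2: x=6 → posterior Inverse-Gamma(4, 17)
obs 3: x=1 → posterior Inverse-Gamma(9/2, 35/2)
obs 4: x=3 → posterior Inverse-Gamma(5, 18)
obs 5: x=3/2 → posterior Inverse-Gamma(11/2, 145/8)
obs 6: x=-5 → posterior Inverse-Gamma(6, 341/8)
obs 7: x=7 → posterior Inverse-Gamma(13/2, 441/8)

147/20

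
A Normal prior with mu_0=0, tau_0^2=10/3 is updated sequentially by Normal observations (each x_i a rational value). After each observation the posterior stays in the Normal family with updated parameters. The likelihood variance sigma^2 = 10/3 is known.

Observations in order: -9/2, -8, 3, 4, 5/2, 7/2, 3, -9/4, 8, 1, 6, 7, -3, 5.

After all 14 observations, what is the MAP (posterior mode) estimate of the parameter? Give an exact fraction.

101/60

obs 1: x=-9/2 → posterior Normal(-9/4, 5/3)
obs 2: x=-8 → posterior Normal(-25/6, 10/9)
obs 3: x=3 → posterior Normal(-19/8, 5/6)
obs 4: x=4 → posterior Normal(-11/10, 2/3)
obs 5: x=5/2 → posterior Normal(-1/2, 5/9)
obs 6: x=7/2 → posterior Normal(1/14, 10/21)
obs 7: x=3 → posterior Normal(7/16, 5/12)
obs 8: x=-9/4 → posterior Normal(5/36, 10/27)
obs 9: x=8 → posterior Normal(37/40, 1/3)
obs 10: x=1 → posterior Normal(41/44, 10/33)
obs 11: x=6 → posterior Normal(65/48, 5/18)
obs 12: x=7 → posterior Normal(93/52, 10/39)
obs 13: x=-3 → posterior Normal(81/56, 5/21)
obs 14: x=5 → posterior Normal(101/60, 2/9)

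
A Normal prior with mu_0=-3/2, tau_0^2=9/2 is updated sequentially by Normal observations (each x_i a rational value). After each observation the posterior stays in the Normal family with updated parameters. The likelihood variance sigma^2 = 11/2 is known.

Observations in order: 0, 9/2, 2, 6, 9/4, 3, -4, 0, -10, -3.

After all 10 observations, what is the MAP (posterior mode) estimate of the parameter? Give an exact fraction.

-39/404

obs 1: x=0 → posterior Normal(-33/40, 99/40)
obs 2: x=9/2 → posterior Normal(24/29, 99/58)
obs 3: x=2 → posterior Normal(21/19, 99/76)
obs 4: x=6 → posterior Normal(96/47, 99/94)
obs 5: x=9/4 → posterior Normal(465/224, 99/112)
obs 6: x=3 → posterior Normal(573/260, 99/130)
obs 7: x=-4 → posterior Normal(429/296, 99/148)
obs 8: x=0 → posterior Normal(429/332, 99/166)
obs 9: x=-10 → posterior Normal(3/16, 99/184)
obs 10: x=-3 → posterior Normal(-39/404, 99/202)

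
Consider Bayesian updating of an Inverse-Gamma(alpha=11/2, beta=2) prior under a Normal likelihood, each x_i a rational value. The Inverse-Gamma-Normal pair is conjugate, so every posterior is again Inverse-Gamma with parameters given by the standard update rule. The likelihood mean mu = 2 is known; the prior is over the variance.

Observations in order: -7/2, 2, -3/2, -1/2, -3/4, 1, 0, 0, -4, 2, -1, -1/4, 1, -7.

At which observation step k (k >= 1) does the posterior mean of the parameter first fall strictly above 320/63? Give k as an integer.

obs 1: x=-7/2 → posterior Inverse-Gamma(6, 137/8)
obs 2: x=2 → posterior Inverse-Gamma(13/2, 137/8)
obs 3: x=-3/2 → posterior Inverse-Gamma(7, 93/4)
obs 4: x=-1/2 → posterior Inverse-Gamma(15/2, 211/8)
obs 5: x=-3/4 → posterior Inverse-Gamma(8, 965/32)
obs 6: x=1 → posterior Inverse-Gamma(17/2, 981/32)
obs 7: x=0 → posterior Inverse-Gamma(9, 1045/32)
obs 8: x=0 → posterior Inverse-Gamma(19/2, 1109/32)
obs 9: x=-4 → posterior Inverse-Gamma(10, 1685/32)
obs 10: x=2 → posterior Inverse-Gamma(21/2, 1685/32)
obs 11: x=-1 → posterior Inverse-Gamma(11, 1829/32)
obs 12: x=-1/4 → posterior Inverse-Gamma(23/2, 955/16)
obs 13: x=1 → posterior Inverse-Gamma(12, 963/16)
obs 14: x=-7 → posterior Inverse-Gamma(25/2, 1611/16)

k = 9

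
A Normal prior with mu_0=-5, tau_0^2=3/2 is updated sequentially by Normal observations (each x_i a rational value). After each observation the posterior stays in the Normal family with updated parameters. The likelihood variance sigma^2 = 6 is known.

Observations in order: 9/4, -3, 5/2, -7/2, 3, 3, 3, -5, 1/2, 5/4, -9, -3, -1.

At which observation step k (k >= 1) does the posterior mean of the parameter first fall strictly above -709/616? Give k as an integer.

obs 1: x=9/4 → posterior Normal(-71/20, 6/5)
obs 2: x=-3 → posterior Normal(-83/24, 1)
obs 3: x=5/2 → posterior Normal(-73/28, 6/7)
obs 4: x=-7/2 → posterior Normal(-87/32, 3/4)
obs 5: x=3 → posterior Normal(-25/12, 2/3)
obs 6: x=3 → posterior Normal(-63/40, 3/5)
obs 7: x=3 → posterior Normal(-51/44, 6/11)
obs 8: x=-5 → posterior Normal(-71/48, 1/2)
obs 9: x=1/2 → posterior Normal(-69/52, 6/13)
obs 10: x=5/4 → posterior Normal(-8/7, 3/7)
obs 11: x=-9 → posterior Normal(-5/3, 2/5)
obs 12: x=-3 → posterior Normal(-7/4, 3/8)
obs 13: x=-1 → posterior Normal(-29/17, 6/17)

k = 10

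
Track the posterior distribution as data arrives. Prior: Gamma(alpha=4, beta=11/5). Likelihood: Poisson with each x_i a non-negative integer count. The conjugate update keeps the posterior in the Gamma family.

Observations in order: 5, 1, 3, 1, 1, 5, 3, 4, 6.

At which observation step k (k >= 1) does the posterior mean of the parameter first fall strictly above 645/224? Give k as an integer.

k = 9

obs 1: x=5 → posterior Gamma(9, 16/5)
obs 2: x=1 → posterior Gamma(10, 21/5)
obs 3: x=3 → posterior Gamma(13, 26/5)
obs 4: x=1 → posterior Gamma(14, 31/5)
obs 5: x=1 → posterior Gamma(15, 36/5)
obs 6: x=5 → posterior Gamma(20, 41/5)
obs 7: x=3 → posterior Gamma(23, 46/5)
obs 8: x=4 → posterior Gamma(27, 51/5)
obs 9: x=6 → posterior Gamma(33, 56/5)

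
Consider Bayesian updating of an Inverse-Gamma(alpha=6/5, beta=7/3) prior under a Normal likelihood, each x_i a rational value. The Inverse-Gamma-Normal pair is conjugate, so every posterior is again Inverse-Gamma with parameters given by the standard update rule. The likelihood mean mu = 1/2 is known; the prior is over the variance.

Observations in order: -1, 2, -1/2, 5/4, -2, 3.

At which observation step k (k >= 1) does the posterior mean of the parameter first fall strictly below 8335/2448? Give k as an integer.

k = 3

obs 1: x=-1 → posterior Inverse-Gamma(17/10, 83/24)
obs 2: x=2 → posterior Inverse-Gamma(11/5, 55/12)
obs 3: x=-1/2 → posterior Inverse-Gamma(27/10, 61/12)
obs 4: x=5/4 → posterior Inverse-Gamma(16/5, 515/96)
obs 5: x=-2 → posterior Inverse-Gamma(37/10, 815/96)
obs 6: x=3 → posterior Inverse-Gamma(21/5, 1115/96)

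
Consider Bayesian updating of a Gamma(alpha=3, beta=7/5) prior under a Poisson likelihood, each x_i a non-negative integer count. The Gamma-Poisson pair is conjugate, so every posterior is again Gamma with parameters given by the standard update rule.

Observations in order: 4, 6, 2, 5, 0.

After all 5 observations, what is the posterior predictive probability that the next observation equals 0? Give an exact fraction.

1267650600228229401496703205376/23122483666661158726686253786801

obs 1: x=4 → posterior Gamma(7, 12/5)
obs 2: x=6 → posterior Gamma(13, 17/5)
obs 3: x=2 → posterior Gamma(15, 22/5)
obs 4: x=5 → posterior Gamma(20, 27/5)
obs 5: x=0 → posterior Gamma(20, 32/5)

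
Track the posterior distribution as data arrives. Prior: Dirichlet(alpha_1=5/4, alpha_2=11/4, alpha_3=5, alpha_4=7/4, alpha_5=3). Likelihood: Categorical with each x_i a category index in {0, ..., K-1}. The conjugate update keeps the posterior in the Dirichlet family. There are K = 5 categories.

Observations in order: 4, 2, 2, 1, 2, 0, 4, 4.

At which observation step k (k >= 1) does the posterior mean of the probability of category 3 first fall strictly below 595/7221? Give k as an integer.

obs 1: x=4 → posterior Dirichlet(5/4, 11/4, 5, 7/4, 4)
obs 2: x=2 → posterior Dirichlet(5/4, 11/4, 6, 7/4, 4)
obs 3: x=2 → posterior Dirichlet(5/4, 11/4, 7, 7/4, 4)
obs 4: x=1 → posterior Dirichlet(5/4, 15/4, 7, 7/4, 4)
obs 5: x=2 → posterior Dirichlet(5/4, 15/4, 8, 7/4, 4)
obs 6: x=0 → posterior Dirichlet(9/4, 15/4, 8, 7/4, 4)
obs 7: x=4 → posterior Dirichlet(9/4, 15/4, 8, 7/4, 5)
obs 8: x=4 → posterior Dirichlet(9/4, 15/4, 8, 7/4, 6)

k = 8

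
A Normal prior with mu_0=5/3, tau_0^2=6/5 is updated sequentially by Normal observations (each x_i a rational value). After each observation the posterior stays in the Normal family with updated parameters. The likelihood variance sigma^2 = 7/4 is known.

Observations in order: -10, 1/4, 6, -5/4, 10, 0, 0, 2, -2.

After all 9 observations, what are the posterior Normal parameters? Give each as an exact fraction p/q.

mu_0=535/753, tau_0^2=42/251

obs 1: x=-10 → posterior Normal(-545/177, 42/59)
obs 2: x=1/4 → posterior Normal(-527/249, 42/83)
obs 3: x=6 → posterior Normal(-95/321, 42/107)
obs 4: x=-5/4 → posterior Normal(-185/393, 42/131)
obs 5: x=10 → posterior Normal(107/93, 42/155)
obs 6: x=0 → posterior Normal(535/537, 42/179)
obs 7: x=0 → posterior Normal(535/609, 6/29)
obs 8: x=2 → posterior Normal(679/681, 42/227)
obs 9: x=-2 → posterior Normal(535/753, 42/251)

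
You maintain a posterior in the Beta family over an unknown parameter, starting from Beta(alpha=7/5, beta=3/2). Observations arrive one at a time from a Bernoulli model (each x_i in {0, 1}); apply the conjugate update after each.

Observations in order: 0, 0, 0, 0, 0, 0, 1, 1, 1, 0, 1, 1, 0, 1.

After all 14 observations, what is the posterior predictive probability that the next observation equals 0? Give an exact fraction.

95/169

obs 1: x=0 → posterior Beta(7/5, 5/2)
obs 2: x=0 → posterior Beta(7/5, 7/2)
obs 3: x=0 → posterior Beta(7/5, 9/2)
obs 4: x=0 → posterior Beta(7/5, 11/2)
obs 5: x=0 → posterior Beta(7/5, 13/2)
obs 6: x=0 → posterior Beta(7/5, 15/2)
obs 7: x=1 → posterior Beta(12/5, 15/2)
obs 8: x=1 → posterior Beta(17/5, 15/2)
obs 9: x=1 → posterior Beta(22/5, 15/2)
obs 10: x=0 → posterior Beta(22/5, 17/2)
obs 11: x=1 → posterior Beta(27/5, 17/2)
obs 12: x=1 → posterior Beta(32/5, 17/2)
obs 13: x=0 → posterior Beta(32/5, 19/2)
obs 14: x=1 → posterior Beta(37/5, 19/2)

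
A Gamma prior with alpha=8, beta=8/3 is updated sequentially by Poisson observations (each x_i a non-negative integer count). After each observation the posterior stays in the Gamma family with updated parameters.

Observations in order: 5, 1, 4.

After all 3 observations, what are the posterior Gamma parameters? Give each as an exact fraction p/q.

alpha=18, beta=17/3

obs 1: x=5 → posterior Gamma(13, 11/3)
obs 2: x=1 → posterior Gamma(14, 14/3)
obs 3: x=4 → posterior Gamma(18, 17/3)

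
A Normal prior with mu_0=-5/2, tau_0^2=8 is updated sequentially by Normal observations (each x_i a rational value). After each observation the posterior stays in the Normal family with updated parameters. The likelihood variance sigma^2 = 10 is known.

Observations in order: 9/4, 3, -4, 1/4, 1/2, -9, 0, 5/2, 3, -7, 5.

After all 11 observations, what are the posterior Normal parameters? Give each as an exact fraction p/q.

mu_0=-53/98, tau_0^2=40/49

obs 1: x=9/4 → posterior Normal(-7/18, 40/9)
obs 2: x=3 → posterior Normal(17/26, 40/13)
obs 3: x=-4 → posterior Normal(-15/34, 40/17)
obs 4: x=1/4 → posterior Normal(-13/42, 40/21)
obs 5: x=1/2 → posterior Normal(-9/50, 8/5)
obs 6: x=-9 → posterior Normal(-81/58, 40/29)
obs 7: x=0 → posterior Normal(-27/22, 40/33)
obs 8: x=5/2 → posterior Normal(-61/74, 40/37)
obs 9: x=3 → posterior Normal(-37/82, 40/41)
obs 10: x=-7 → posterior Normal(-31/30, 8/9)
obs 11: x=5 → posterior Normal(-53/98, 40/49)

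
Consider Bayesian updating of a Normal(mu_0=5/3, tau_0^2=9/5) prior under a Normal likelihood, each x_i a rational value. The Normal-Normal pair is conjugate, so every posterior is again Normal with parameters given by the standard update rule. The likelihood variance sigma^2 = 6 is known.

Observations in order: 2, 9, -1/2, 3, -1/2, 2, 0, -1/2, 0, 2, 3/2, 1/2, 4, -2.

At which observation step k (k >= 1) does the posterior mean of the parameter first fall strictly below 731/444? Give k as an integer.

k = 9

obs 1: x=2 → posterior Normal(68/39, 18/13)
obs 2: x=9 → posterior Normal(149/48, 9/8)
obs 3: x=-1/2 → posterior Normal(289/114, 18/19)
obs 4: x=3 → posterior Normal(343/132, 9/11)
obs 5: x=-1/2 → posterior Normal(167/75, 18/25)
obs 6: x=2 → posterior Normal(185/84, 9/14)
obs 7: x=0 → posterior Normal(185/93, 18/31)
obs 8: x=-1/2 → posterior Normal(361/204, 9/17)
obs 9: x=0 → posterior Normal(361/222, 18/37)
obs 10: x=2 → posterior Normal(397/240, 9/20)
obs 11: x=3/2 → posterior Normal(212/129, 18/43)
obs 12: x=1/2 → posterior Normal(433/276, 9/23)
obs 13: x=4 → posterior Normal(505/294, 18/49)
obs 14: x=-2 → posterior Normal(469/312, 9/26)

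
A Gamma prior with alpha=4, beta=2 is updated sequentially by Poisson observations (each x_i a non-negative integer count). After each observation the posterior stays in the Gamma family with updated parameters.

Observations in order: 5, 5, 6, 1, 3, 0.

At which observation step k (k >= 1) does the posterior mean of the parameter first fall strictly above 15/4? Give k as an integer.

obs 1: x=5 → posterior Gamma(9, 3)
obs 2: x=5 → posterior Gamma(14, 4)
obs 3: x=6 → posterior Gamma(20, 5)
obs 4: x=1 → posterior Gamma(21, 6)
obs 5: x=3 → posterior Gamma(24, 7)
obs 6: x=0 → posterior Gamma(24, 8)

k = 3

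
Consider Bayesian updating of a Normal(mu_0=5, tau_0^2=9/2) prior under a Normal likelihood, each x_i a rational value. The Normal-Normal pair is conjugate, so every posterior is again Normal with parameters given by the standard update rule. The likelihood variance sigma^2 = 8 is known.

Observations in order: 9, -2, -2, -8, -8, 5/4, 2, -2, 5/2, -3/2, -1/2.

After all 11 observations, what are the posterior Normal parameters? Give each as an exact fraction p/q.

mu_0=-13/460, tau_0^2=72/115

obs 1: x=9 → posterior Normal(161/25, 72/25)
obs 2: x=-2 → posterior Normal(143/34, 36/17)
obs 3: x=-2 → posterior Normal(125/43, 72/43)
obs 4: x=-8 → posterior Normal(53/52, 18/13)
obs 5: x=-8 → posterior Normal(-19/61, 72/61)
obs 6: x=5/4 → posterior Normal(-31/280, 36/35)
obs 7: x=2 → posterior Normal(41/316, 72/79)
obs 8: x=-2 → posterior Normal(-31/352, 9/11)
obs 9: x=5/2 → posterior Normal(59/388, 72/97)
obs 10: x=-3/2 → posterior Normal(5/424, 36/53)
obs 11: x=-1/2 → posterior Normal(-13/460, 72/115)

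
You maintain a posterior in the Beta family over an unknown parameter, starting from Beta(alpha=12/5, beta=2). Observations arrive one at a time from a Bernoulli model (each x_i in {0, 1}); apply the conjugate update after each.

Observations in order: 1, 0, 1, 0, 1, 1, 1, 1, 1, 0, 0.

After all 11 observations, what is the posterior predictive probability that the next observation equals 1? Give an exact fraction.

obs 1: x=1 → posterior Beta(17/5, 2)
obs 2: x=0 → posterior Beta(17/5, 3)
obs 3: x=1 → posterior Beta(22/5, 3)
obs 4: x=0 → posterior Beta(22/5, 4)
obs 5: x=1 → posterior Beta(27/5, 4)
obs 6: x=1 → posterior Beta(32/5, 4)
obs 7: x=1 → posterior Beta(37/5, 4)
obs 8: x=1 → posterior Beta(42/5, 4)
obs 9: x=1 → posterior Beta(47/5, 4)
obs 10: x=0 → posterior Beta(47/5, 5)
obs 11: x=0 → posterior Beta(47/5, 6)

47/77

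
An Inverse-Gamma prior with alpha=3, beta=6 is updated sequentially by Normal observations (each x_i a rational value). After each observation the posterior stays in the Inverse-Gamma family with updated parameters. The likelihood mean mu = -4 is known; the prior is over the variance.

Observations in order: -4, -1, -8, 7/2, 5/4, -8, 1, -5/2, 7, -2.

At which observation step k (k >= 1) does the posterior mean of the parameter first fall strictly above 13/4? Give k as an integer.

k = 2

obs 1: x=-4 → posterior Inverse-Gamma(7/2, 6)
obs 2: x=-1 → posterior Inverse-Gamma(4, 21/2)
obs 3: x=-8 → posterior Inverse-Gamma(9/2, 37/2)
obs 4: x=7/2 → posterior Inverse-Gamma(5, 373/8)
obs 5: x=5/4 → posterior Inverse-Gamma(11/2, 1933/32)
obs 6: x=-8 → posterior Inverse-Gamma(6, 2189/32)
obs 7: x=1 → posterior Inverse-Gamma(13/2, 2589/32)
obs 8: x=-5/2 → posterior Inverse-Gamma(7, 2625/32)
obs 9: x=7 → posterior Inverse-Gamma(15/2, 4561/32)
obs 10: x=-2 → posterior Inverse-Gamma(8, 4625/32)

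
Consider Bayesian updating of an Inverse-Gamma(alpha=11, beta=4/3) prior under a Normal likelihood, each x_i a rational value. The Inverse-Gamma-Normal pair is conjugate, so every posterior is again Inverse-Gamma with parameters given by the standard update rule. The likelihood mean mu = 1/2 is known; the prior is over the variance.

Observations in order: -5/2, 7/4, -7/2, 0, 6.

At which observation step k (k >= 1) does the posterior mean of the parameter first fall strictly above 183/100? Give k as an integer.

obs 1: x=-5/2 → posterior Inverse-Gamma(23/2, 35/6)
obs 2: x=7/4 → posterior Inverse-Gamma(12, 635/96)
obs 3: x=-7/2 → posterior Inverse-Gamma(25/2, 1403/96)
obs 4: x=0 → posterior Inverse-Gamma(13, 1415/96)
obs 5: x=6 → posterior Inverse-Gamma(27/2, 2867/96)

k = 5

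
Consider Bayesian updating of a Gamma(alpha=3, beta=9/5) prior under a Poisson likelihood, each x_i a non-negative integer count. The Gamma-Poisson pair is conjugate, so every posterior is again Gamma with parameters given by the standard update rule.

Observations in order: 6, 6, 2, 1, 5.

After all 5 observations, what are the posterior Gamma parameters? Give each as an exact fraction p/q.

alpha=23, beta=34/5

obs 1: x=6 → posterior Gamma(9, 14/5)
obs 2: x=6 → posterior Gamma(15, 19/5)
obs 3: x=2 → posterior Gamma(17, 24/5)
obs 4: x=1 → posterior Gamma(18, 29/5)
obs 5: x=5 → posterior Gamma(23, 34/5)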